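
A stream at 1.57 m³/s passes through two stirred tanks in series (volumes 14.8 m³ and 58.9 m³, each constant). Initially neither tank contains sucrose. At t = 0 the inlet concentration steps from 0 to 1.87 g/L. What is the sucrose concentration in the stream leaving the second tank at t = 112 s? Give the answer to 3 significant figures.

1.74 g/L

Species balance on tank i: dCᵢ/dt = (Cᵢ₋₁ − Cᵢ)/τᵢ with τᵢ = Vᵢ/Q.
τ₁ = 14.8/1.57 = 9.4268 s; τ₂ = 58.9/1.57 = 37.516 s.
Solving the cascade with C₁(0)=C₂(0)=0 gives C₂(t) = C_in[1 − (τ₁ e^(−t/τ₁) − τ₂ e^(−t/τ₂))/(τ₁ − τ₂)].
At t = 112: e^(−t/τ₁) = 6.9201e-06, e^(−t/τ₂) = 0.050519.
C₂ = 1.87·[1 − (9.4268·6.9201e-06 − 37.516·0.050519)/(-28.089)] = 1.87·0.93253 = 1.7438 g/L.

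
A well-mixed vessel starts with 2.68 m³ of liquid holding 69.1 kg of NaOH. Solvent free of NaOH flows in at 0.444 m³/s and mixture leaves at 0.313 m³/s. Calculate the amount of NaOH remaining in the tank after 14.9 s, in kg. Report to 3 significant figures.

18.7 kg

Total volume: dV/dt = Q_in − Q_out = 0.13100 m³/s, so V(t) = 2.68 + 0.13100 t and V(14.9) = 4.6319 m³.
No NaOH enters, so dm/dt = −Q_out · (m/V).
dm/m = −Q_out dt/(V₀ + 0.13100 t); integrating gives ln(m/m₀) = −(Q_out/(Q_in−Q_out)) ln(V/V₀).
m = m₀ (V₀/V)^(Q_out/(Q_in−Q_out)) = 69.1 × (2.68/4.6319)^(2.3893) = 18.695 kg.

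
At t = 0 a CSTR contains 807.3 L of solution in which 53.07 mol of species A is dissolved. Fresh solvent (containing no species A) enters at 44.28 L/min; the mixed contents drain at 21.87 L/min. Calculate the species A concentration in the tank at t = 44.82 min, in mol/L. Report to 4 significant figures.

Total volume: dV/dt = Q_in − Q_out = 22.4100 L/min, so V(t) = 807.3 + 22.4100 t and V(44.82) = 1811.72 L.
Solute balance: dm/dt = 0 − Q_out C = −Q_out m/V(t).
dm/m = −Q_out dt/(V₀ + 22.4100 t); integrating gives ln(m/m₀) = −(Q_out/(Q_in−Q_out)) ln(V/V₀).
m = m₀ (V₀/V)^(Q_out/(Q_in−Q_out)) = 53.07 × (807.3/1811.72)^(0.975904) = 24.1131 mol.
C = m/V = 24.1131/1811.72 = 0.0133095 mol/L.

0.01331 mol/L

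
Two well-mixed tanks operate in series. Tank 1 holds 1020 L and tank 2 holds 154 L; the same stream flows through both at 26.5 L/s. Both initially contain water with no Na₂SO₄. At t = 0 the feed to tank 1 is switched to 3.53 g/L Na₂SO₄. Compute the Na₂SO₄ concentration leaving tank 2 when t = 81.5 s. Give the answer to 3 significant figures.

Time constants: τᵢ = Vᵢ/Q for each well-mixed tank.
τ₁ = 1020/26.5 = 38.491 s; τ₂ = 154/26.5 = 5.8113 s.
Tank 1: C₁ = C_in(1 − e^(−t/τ₁)). Tank 2 (τ₁ ≠ τ₂): C₂ = C_in[1 − (τ₁ e^(−t/τ₁) − τ₂ e^(−t/τ₂))/(τ₁ − τ₂)].
At t = 81.5: e^(−t/τ₁) = 0.12034, e^(−t/τ₂) = 8.1152e-07.
C₂ = 3.53·[1 − (38.491·0.12034 − 5.8113·8.1152e-07)/(32.679)] = 3.53·0.85826 = 3.0296 g/L.

3.03 g/L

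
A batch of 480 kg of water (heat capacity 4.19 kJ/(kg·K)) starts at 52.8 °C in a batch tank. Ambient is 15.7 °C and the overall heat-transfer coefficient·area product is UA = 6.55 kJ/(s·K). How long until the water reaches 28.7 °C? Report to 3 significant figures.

322 s

First-law balance (no shaft work): M c_p dT/dt = −UA(T − T_amb).
τ = M c_p/UA = 307.05 s; T_ss = T_amb = 15.700 °C.
T(t) = T_ss + (T₀ − T_ss)e^(−t/τ); set T = 28.7:
t = −τ ln[(T − T_ss)/(T₀ − T_ss)] = −307.05 · ln(0.35040) = 322.00 s.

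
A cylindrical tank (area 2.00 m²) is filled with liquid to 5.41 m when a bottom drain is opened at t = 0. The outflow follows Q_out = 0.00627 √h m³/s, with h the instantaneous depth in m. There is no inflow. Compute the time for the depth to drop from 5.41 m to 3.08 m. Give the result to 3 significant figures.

364 s

With no inflow, A dh/dt = −0.00627 √h.
Separate and integrate: 2(√h − √h₀) = −(0.00627/A) t.
t = 2A(√h₀ − √h)/0.00627 = 2·2.00·(√5.41 − √3.08)/0.00627
  = 4.0000 × (2.3259 − 1.7550) / 0.00627 = 364.24 s.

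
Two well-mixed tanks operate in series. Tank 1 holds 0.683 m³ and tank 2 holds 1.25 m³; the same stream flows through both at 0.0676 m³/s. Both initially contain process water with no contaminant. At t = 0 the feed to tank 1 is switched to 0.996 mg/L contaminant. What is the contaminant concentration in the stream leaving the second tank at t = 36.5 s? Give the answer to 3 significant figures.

Species balance on tank i: dCᵢ/dt = (Cᵢ₋₁ − Cᵢ)/τᵢ with τᵢ = Vᵢ/Q.
τ₁ = 0.683/0.0676 = 10.104 s; τ₂ = 1.25/0.0676 = 18.491 s.
Tank 1: C₁ = C_in(1 − e^(−t/τ₁)). Tank 2 (τ₁ ≠ τ₂): C₂ = C_in[1 − (τ₁ e^(−t/τ₁) − τ₂ e^(−t/τ₂))/(τ₁ − τ₂)].
At t = 36.5: e^(−t/τ₁) = 0.026982, e^(−t/τ₂) = 0.13891.
C₂ = 0.996·[1 − (10.104·0.026982 − 18.491·0.13891)/(-8.3876)] = 0.996·0.72626 = 0.72336 mg/L.

0.723 mg/L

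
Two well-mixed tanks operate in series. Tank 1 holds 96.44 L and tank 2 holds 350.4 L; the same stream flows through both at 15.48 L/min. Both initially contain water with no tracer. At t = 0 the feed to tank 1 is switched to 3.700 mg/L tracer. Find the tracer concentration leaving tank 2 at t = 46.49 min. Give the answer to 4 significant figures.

3.046 mg/L

Species balance on tank i: dCᵢ/dt = (Cᵢ₋₁ − Cᵢ)/τᵢ with τᵢ = Vᵢ/Q.
τ₁ = 96.44/15.48 = 6.22997 min; τ₂ = 350.4/15.48 = 22.6357 min.
Tank 1: C₁ = C_in(1 − e^(−t/τ₁)). Tank 2 (τ₁ ≠ τ₂): C₂ = C_in[1 − (τ₁ e^(−t/τ₁) − τ₂ e^(−t/τ₂))/(τ₁ − τ₂)].
At t = 46.49: e^(−t/τ₁) = 0.000574328, e^(−t/τ₂) = 0.128242.
C₂ = 3.700·[1 − (6.22997·0.000574328 − 22.6357·0.128242)/(-16.4057)] = 3.700·0.823277 = 3.04613 mg/L.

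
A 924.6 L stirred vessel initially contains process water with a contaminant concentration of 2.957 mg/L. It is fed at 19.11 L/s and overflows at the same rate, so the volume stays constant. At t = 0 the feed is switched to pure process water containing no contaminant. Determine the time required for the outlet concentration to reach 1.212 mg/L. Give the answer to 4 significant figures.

Species balance: V dC/dt = Q(C_in − C) ⇒ τ = V/Q = 48.3830 s.
C(t) = C_in + (C₀ − C_in) e^(−t/τ). Set C = 1.212 and solve for t:
e^(−t/τ) = (C − C_in)/(C₀ − C_in) = (1.212 − 0)/(2.957 − 0) = 0.409875
t = −τ ln(…) = 48.3830 × 0.891903 = 43.1530 s.

43.15 s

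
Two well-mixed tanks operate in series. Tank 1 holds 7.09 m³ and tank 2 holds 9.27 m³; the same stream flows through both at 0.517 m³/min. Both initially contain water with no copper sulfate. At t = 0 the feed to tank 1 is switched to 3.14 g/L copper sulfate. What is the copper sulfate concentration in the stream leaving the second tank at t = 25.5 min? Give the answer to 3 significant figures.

1.51 g/L

Species balance on tank i: dCᵢ/dt = (Cᵢ₋₁ − Cᵢ)/τᵢ with τᵢ = Vᵢ/Q.
τ₁ = 7.09/0.517 = 13.714 min; τ₂ = 9.27/0.517 = 17.930 min.
Tank 1: C₁ = C_in(1 − e^(−t/τ₁)). Tank 2 (τ₁ ≠ τ₂): C₂ = C_in[1 − (τ₁ e^(−t/τ₁) − τ₂ e^(−t/τ₂))/(τ₁ − τ₂)].
At t = 25.5: e^(−t/τ₁) = 0.15576, e^(−t/τ₂) = 0.24119.
C₂ = 3.14·[1 − (13.714·0.15576 − 17.930·0.24119)/(-4.2166)] = 3.14·0.48096 = 1.5102 g/L.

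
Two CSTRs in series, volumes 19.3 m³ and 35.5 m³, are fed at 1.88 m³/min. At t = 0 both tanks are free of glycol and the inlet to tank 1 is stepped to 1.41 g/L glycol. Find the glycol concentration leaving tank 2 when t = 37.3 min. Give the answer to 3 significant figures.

1.03 g/L

Species balance on tank i: dCᵢ/dt = (Cᵢ₋₁ − Cᵢ)/τᵢ with τᵢ = Vᵢ/Q.
τ₁ = 19.3/1.88 = 10.266 min; τ₂ = 35.5/1.88 = 18.883 min.
Solving the cascade with C₁(0)=C₂(0)=0 gives C₂(t) = C_in[1 − (τ₁ e^(−t/τ₁) − τ₂ e^(−t/τ₂))/(τ₁ − τ₂)].
At t = 37.3: e^(−t/τ₁) = 0.026427, e^(−t/τ₂) = 0.13872.
C₂ = 1.41·[1 − (10.266·0.026427 − 18.883·0.13872)/(-8.6170)] = 1.41·0.72751 = 1.0258 g/L.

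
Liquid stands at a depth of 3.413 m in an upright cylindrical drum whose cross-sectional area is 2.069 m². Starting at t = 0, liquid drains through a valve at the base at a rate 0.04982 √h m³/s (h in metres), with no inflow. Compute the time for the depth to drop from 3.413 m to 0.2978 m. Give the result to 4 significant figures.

Mass balance (ρ constant): A dh/dt = −0.04982 √h.
Separate and integrate: 2(√h − √h₀) = −(0.04982/A) t.
t = 2A(√h₀ − √h)/0.04982 = 2·2.069·(√3.413 − √0.2978)/0.04982
  = 4.13800 × (1.84743 − 0.545711) / 0.04982 = 108.120 s.

108.1 s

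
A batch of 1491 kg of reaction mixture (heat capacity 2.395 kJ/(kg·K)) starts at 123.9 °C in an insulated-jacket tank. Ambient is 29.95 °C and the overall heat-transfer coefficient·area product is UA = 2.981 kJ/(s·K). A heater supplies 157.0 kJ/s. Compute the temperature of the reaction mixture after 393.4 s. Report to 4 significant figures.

Lumped-capacitance energy balance: M c_p dT/dt = UA(T_amb − T) + Q̇.
dT/dt = (T_ss − T)/τ with T_ss = T_amb + Q̇/UA = 29.95 + 157.0/2.981 = 82.6169 °C, τ = M c_p/UA = 1491·2.395/2.981 = 1197.90 s.
T approaches T_ss exponentially: T(t) = T_ss + (T₀ − T_ss) e^(−t/τ).
T(393.4) = 82.6169 + (41.2831)·0.720069 = 112.344 °C.

112.3 °C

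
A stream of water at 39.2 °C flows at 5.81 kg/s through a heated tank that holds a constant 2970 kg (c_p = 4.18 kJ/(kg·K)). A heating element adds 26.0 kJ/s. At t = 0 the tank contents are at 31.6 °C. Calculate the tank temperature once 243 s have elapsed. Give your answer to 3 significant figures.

34.9 °C

M c_p dT/dt = ṁ c_p (T_in − T) + Q̇.
Rearrange: dT/dt = (T_ss − T)/τ with τ = M/ṁ = 511.19 s and T_ss = T_in + Q̇/(ṁ c_p) = 40.271 °C.
T approaches T_ss exponentially: T(t) = T_ss + (T₀ − T_ss) e^(−t/τ).
T(243) = 40.271 + (-8.6706)·e^(−243/511.19) = 40.271 + (-8.6706)·0.62166 = 34.880 °C.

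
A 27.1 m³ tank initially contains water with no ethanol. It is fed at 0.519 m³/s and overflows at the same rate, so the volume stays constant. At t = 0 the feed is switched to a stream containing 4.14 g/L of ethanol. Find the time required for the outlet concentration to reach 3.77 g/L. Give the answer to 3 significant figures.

Accumulation = in − out for the solute gives V dC/dt = Q(C_in − C), so τ = V/Q = 52.216 s.
C(t) = C_in + (C₀ − C_in) e^(−t/τ). Set C = 3.77 and solve for t:
e^(−t/τ) = (C − C_in)/(C₀ − C_in) = (3.77 − 4.14)/(0 − 4.14) = 0.089372
t = −τ ln(…) = 52.216 × 2.4149 = 126.10 s.

126 s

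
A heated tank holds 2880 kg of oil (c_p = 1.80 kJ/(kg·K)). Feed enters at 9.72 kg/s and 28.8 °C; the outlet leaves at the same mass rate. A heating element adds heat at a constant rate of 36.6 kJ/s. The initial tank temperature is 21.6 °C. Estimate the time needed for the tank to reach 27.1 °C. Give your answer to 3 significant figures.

266 s

Unsteady energy balance on the tank contents: M c_p dT/dt = ṁ c_p (T_in − T) + 36.6.
τ = M/ṁ = 296.30 s; T_ss = T_in + Q̇/(ṁ c_p) = 30.892 °C.
T(t) = T_ss + (T₀ − T_ss) e^(−t/τ). Set T = 27.1:
e^(−t/τ) = (27.1 − 30.892)/(21.6 − 30.892) = 0.40809
t = −296.30 · ln(0.40809) = 265.56 s.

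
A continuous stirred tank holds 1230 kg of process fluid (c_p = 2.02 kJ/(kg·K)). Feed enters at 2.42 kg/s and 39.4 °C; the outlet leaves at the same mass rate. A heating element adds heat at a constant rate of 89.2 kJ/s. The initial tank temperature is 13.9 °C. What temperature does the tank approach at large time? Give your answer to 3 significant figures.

57.6 °C

Energy balance: M c_p dT/dt = ṁ c_p (T_in − T) + 89.2.
At steady state dT/dt = 0 ⇒ T_ss = T_in + Q̇/(ṁ c_p) = 39.4 + 89.2/(2.42·2.02) = 57.647 °C.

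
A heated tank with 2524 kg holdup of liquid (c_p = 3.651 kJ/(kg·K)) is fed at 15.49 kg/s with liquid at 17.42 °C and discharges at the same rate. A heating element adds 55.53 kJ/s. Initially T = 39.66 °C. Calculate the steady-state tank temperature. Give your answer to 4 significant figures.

M c_p dT/dt = ṁ c_p (T_in − T) + Q̇.
At steady state dT/dt = 0 ⇒ T_ss = T_in + Q̇/(ṁ c_p) = 17.42 + 55.53/(15.49·3.651) = 18.4019 °C.

18.40 °C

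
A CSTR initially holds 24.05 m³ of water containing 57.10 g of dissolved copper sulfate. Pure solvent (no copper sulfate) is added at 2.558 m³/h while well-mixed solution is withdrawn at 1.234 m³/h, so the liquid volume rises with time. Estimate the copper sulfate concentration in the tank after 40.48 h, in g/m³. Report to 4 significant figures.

0.2467 g/m³

Total volume: dV/dt = Q_in − Q_out = 1.32400 m³/h, so V(t) = 24.05 + 1.32400 t and V(40.48) = 77.6455 m³.
Solute balance: dm/dt = 0 − Q_out C = −Q_out m/V(t).
Separate: dm/m = −Q_out dt/V(t) ⇒ ln(m/m₀) = −(Q_out/(Q_in−Q_out)) ln(V/V₀).
m = m₀ (V₀/V)^(Q_out/(Q_in−Q_out)) = 57.10 × (24.05/77.6455)^(0.932024) = 19.1529 g.
C = m/V = 19.1529/77.6455 = 0.246671 g/m³.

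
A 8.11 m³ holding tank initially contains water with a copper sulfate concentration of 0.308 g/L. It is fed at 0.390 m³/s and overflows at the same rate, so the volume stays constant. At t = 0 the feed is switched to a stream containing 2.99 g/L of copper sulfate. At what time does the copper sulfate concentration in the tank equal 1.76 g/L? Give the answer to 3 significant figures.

16.2 s

Species balance: V dC/dt = Q(C_in − C) ⇒ τ = V/Q = 20.795 s.
C(t) = C_in + (C₀ − C_in) e^(−t/τ). Set C = 1.76 and solve for t:
e^(−t/τ) = (C − C_in)/(C₀ − C_in) = (1.76 − 2.99)/(0.308 − 2.99) = 0.45861
t = −τ ln(…) = 20.795 × 0.77955 = 16.211 s.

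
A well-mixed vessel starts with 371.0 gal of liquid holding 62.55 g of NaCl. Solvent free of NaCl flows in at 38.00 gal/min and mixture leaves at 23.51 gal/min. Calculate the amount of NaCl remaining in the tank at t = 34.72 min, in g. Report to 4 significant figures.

Total volume: dV/dt = Q_in − Q_out = 14.4900 gal/min, so V(t) = 371.0 + 14.4900 t and V(34.72) = 874.093 gal.
Solute balance: dm/dt = 0 − Q_out C = −Q_out m/V(t).
Separate: dm/m = −Q_out dt/V(t) ⇒ ln(m/m₀) = −(Q_out/(Q_in−Q_out)) ln(V/V₀).
m = m₀ (V₀/V)^(Q_out/(Q_in−Q_out)) = 62.55 × (371.0/874.093)^(1.62250) = 15.5726 g.

15.57 g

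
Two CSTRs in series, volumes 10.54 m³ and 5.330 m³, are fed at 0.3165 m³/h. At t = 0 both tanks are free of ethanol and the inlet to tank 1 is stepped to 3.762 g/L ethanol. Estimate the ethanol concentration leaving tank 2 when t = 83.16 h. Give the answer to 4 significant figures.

Each tank obeys Vᵢ dCᵢ/dt = Q(Cᵢ₋₁ − Cᵢ), so τᵢ = Vᵢ/Q.
τ₁ = 10.54/0.3165 = 33.3017 h; τ₂ = 5.330/0.3165 = 16.8404 h.
Tank 1: C₁ = C_in(1 − e^(−t/τ₁)). Tank 2 (τ₁ ≠ τ₂): C₂ = C_in[1 − (τ₁ e^(−t/τ₁) − τ₂ e^(−t/τ₂))/(τ₁ − τ₂)].
At t = 83.16: e^(−t/τ₁) = 0.0823179, e^(−t/τ₂) = 0.00716811.
C₂ = 3.762·[1 − (33.3017·0.0823179 − 16.8404·0.00716811)/(16.4613)] = 3.762·0.840801 = 3.16310 g/L.

3.163 g/L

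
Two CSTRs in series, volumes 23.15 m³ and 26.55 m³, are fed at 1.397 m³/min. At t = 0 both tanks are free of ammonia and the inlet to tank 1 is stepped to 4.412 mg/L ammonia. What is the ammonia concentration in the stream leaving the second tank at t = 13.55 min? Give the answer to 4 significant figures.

0.7853 mg/L

Each tank obeys Vᵢ dCᵢ/dt = Q(Cᵢ₋₁ − Cᵢ), so τᵢ = Vᵢ/Q.
τ₁ = 23.15/1.397 = 16.5712 min; τ₂ = 26.55/1.397 = 19.0050 min.
Tank 1: C₁ = C_in(1 − e^(−t/τ₁)). Tank 2 (τ₁ ≠ τ₂): C₂ = C_in[1 − (τ₁ e^(−t/τ₁) − τ₂ e^(−t/τ₂))/(τ₁ − τ₂)].
At t = 13.55: e^(−t/τ₁) = 0.441454, e^(−t/τ₂) = 0.490186.
C₂ = 4.412·[1 − (16.5712·0.441454 − 19.0050·0.490186)/(-2.43379)] = 4.412·0.178001 = 0.785342 mg/L.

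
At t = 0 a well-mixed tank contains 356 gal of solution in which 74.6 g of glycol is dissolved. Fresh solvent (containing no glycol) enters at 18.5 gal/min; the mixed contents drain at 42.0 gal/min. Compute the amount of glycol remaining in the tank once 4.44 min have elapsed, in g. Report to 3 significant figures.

Let m(t) be the amount of glycol. Volume: V(t) = V₀ + (Q_in − Q_out) t = 356 − 23.500 t; V(4.44) = 251.66 gal.
Solute balance: dm/dt = 0 − Q_out C = −Q_out m/V(t).
dm/m = −Q_out dt/(V₀ − 23.500 t); integrating gives ln(m/m₀) = −(Q_out/(Q_in−Q_out)) ln(V/V₀).
m = m₀ (V₀/V)^(Q_out/(Q_in−Q_out)) = 74.6 × (356/251.66)^(-1.7872) = 40.134 g.

40.1 g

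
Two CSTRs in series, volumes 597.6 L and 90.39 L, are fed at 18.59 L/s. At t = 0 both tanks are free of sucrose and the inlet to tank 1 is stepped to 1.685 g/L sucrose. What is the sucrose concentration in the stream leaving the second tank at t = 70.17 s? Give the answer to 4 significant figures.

1.461 g/L

Species balance on tank i: dCᵢ/dt = (Cᵢ₋₁ − Cᵢ)/τᵢ with τᵢ = Vᵢ/Q.
τ₁ = 597.6/18.59 = 32.1463 s; τ₂ = 90.39/18.59 = 4.86229 s.
Tank 1: C₁ = C_in(1 − e^(−t/τ₁)). Tank 2 (τ₁ ≠ τ₂): C₂ = C_in[1 − (τ₁ e^(−t/τ₁) − τ₂ e^(−t/τ₂))/(τ₁ − τ₂)].
At t = 70.17: e^(−t/τ₁) = 0.112722, e^(−t/τ₂) = 5.40124e-07.
C₂ = 1.685·[1 − (32.1463·0.112722 − 4.86229·5.40124e-07)/(27.2840)] = 1.685·0.867190 = 1.46122 g/L.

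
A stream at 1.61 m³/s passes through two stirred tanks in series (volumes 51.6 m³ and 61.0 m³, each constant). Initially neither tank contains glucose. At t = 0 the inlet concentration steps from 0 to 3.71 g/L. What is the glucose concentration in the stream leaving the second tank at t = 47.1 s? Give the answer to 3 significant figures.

Species balance on tank i: dCᵢ/dt = (Cᵢ₋₁ − Cᵢ)/τᵢ with τᵢ = Vᵢ/Q.
τ₁ = 51.6/1.61 = 32.050 s; τ₂ = 61.0/1.61 = 37.888 s.
Tank 1: C₁ = C_in(1 − e^(−t/τ₁)). Tank 2 (τ₁ ≠ τ₂): C₂ = C_in[1 − (τ₁ e^(−t/τ₁) − τ₂ e^(−t/τ₂))/(τ₁ − τ₂)].
At t = 47.1: e^(−t/τ₁) = 0.23002, e^(−t/τ₂) = 0.28848.
C₂ = 3.71·[1 − (32.050·0.23002 − 37.888·0.28848)/(-5.8385)] = 3.71·0.39061 = 1.4492 g/L.

1.45 g/L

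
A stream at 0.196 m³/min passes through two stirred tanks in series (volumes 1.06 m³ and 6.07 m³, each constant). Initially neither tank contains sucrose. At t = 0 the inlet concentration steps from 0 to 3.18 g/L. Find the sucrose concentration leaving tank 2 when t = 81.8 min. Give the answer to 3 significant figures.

2.91 g/L

Time constants: τᵢ = Vᵢ/Q for each well-mixed tank.
τ₁ = 1.06/0.196 = 5.4082 min; τ₂ = 6.07/0.196 = 30.969 min.
Tank 1: C₁ = C_in(1 − e^(−t/τ₁)). Tank 2 (τ₁ ≠ τ₂): C₂ = C_in[1 − (τ₁ e^(−t/τ₁) − τ₂ e^(−t/τ₂))/(τ₁ − τ₂)].
At t = 81.8: e^(−t/τ₁) = 2.6988e-07, e^(−t/τ₂) = 0.071267.
C₂ = 3.18·[1 − (5.4082·2.6988e-07 − 30.969·0.071267)/(-25.561)] = 3.18·0.91365 = 2.9054 g/L.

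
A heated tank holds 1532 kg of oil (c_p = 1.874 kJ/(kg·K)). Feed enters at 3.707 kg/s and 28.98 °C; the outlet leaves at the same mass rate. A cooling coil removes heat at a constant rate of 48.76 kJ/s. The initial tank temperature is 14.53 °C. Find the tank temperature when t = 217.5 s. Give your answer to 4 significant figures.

17.57 °C

Unsteady energy balance on the tank contents: M c_p dT/dt = ṁ c_p (T_in − T) − 48.76.
Rearrange: dT/dt = (T_ss − T)/τ with τ = M/ṁ = 413.272 s and T_ss = T_in − Q̇/(ṁ c_p) = 21.9611 °C.
Integrating: T(t) = T_ss + (T₀ − T_ss) e^(−t/τ).
T(217.5) = 21.9611 + (-7.43106)·e^(−217.5/413.272) = 21.9611 + (-7.43106)·0.590794 = 17.5708 °C.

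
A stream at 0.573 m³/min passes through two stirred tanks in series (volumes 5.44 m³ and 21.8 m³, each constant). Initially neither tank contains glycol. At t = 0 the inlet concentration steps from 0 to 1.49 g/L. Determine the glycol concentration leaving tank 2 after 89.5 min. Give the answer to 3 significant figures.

Time constants: τᵢ = Vᵢ/Q for each well-mixed tank.
τ₁ = 5.44/0.573 = 9.4939 min; τ₂ = 21.8/0.573 = 38.045 min.
Tank 1: C₁ = C_in(1 − e^(−t/τ₁)). Tank 2 (τ₁ ≠ τ₂): C₂ = C_in[1 − (τ₁ e^(−t/τ₁) − τ₂ e^(−t/τ₂))/(τ₁ − τ₂)].
At t = 89.5: e^(−t/τ₁) = 8.0511e-05, e^(−t/τ₂) = 0.095135.
C₂ = 1.49·[1 − (9.4939·8.0511e-05 − 38.045·0.095135)/(-28.551)] = 1.49·0.87326 = 1.3012 g/L.

1.30 g/L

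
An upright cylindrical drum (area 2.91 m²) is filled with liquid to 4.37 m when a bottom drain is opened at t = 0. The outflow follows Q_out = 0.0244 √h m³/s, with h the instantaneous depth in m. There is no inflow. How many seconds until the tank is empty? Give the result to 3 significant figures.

499 s

Accumulation of liquid (constant cross-section A): A dh/dt = −0.0244 √h.
This is separable: 2 d(√h)/dt = −0.0244/A, so √h = √h₀ − (0.0244/(2A)) t.
Tank is empty when √h = 0: t_empty = 2A√h₀/0.0244.
t_empty = 2·2.91·√4.37/0.0244 = 5.8200·2.0905/0.0244 = 498.62 s.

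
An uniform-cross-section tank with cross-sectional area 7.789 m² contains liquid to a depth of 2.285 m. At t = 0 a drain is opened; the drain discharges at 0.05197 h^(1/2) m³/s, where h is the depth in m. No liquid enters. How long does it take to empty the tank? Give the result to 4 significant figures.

453.1 s

Mass balance (ρ constant): A dh/dt = −0.05197 √h.
Separate and integrate: 2(√h − √h₀) = −(0.05197/A) t.
Set h = 0: 2√h₀ = (0.05197/A) t_empty ⇒ t_empty = 2A√h₀/0.05197.
t_empty = 2·7.789·√2.285/0.05197 = 15.5780·1.51162/0.05197 = 453.108 s.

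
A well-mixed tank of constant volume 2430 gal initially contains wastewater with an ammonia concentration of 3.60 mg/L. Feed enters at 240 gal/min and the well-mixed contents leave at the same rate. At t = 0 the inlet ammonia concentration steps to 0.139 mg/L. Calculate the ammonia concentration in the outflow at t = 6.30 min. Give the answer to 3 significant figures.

Accumulation = in − out for the solute gives V dC/dt = Q(C_in − C).
Time constant τ = V/Q = 2430/240 = 10.125 min.
This is linear first-order; C(t) = C_in + (C₀ − C_in) e^(−t/τ).
C(6.30) = 0.139 + (3.60 − 0.139)·e^(−6.30/10.125) = 0.139 + (3.4610)·0.53675 = 1.9967 mg/L.

2.00 mg/L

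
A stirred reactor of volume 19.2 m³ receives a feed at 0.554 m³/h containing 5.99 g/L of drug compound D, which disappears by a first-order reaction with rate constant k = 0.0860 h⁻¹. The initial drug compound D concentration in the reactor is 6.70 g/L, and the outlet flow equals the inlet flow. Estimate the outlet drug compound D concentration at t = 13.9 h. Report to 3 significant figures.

Species balance: V dC/dt = Q C_in − Q C − k V C.
dC/dt = (Q/V) C_in − (Q/V + k) C; effective rate a = Q/V + k = 0.028854 + 0.0860 = 0.11485 h⁻¹.
C_ss = Q C_in/(Q + kV) = 1.5048 g/L; C(t) = C_ss + (C₀ − C_ss) e^(−a t).
C(13.9) = 1.5048 + (5.1952)·e^(−0.11485·13.9) = 1.5048 + (5.1952)·0.20261 = 2.5574 g/L.

2.56 g/L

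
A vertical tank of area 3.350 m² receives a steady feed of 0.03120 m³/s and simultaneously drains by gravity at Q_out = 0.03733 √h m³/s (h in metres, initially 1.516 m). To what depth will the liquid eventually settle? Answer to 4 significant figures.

0.6985 m

Accumulation of liquid (constant cross-section A): A dh/dt = Q_in − 0.03733 √h. At steady state dh/dt = 0:
Q_in = 0.03733 √h_ss ⇒ √h_ss = 0.03120/0.03733 = 0.835789.
h_ss = 0.835789² = 0.698543 m. (Since h₀ = 1.516 m > h_ss, the level will fall toward this value.)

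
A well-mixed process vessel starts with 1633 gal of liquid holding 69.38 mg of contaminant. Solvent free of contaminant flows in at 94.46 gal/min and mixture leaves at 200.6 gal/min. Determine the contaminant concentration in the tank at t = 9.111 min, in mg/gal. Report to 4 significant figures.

Let m(t) be the amount of contaminant. Volume: V(t) = V₀ + (Q_in − Q_out) t = 1633 − 106.140 t; V(9.111) = 665.958 gal.
No contaminant enters, so dm/dt = −Q_out · (m/V).
dm/m = −Q_out dt/(V₀ − 106.140 t); integrating gives ln(m/m₀) = −(Q_out/(Q_in−Q_out)) ln(V/V₀).
m = m₀ (V₀/V)^(Q_out/(Q_in−Q_out)) = 69.38 × (1633/665.958)^(-1.88996) = 12.7357 mg.
C = m/V = 12.7357/665.958 = 0.0191238 mg/gal.

0.01912 mg/gal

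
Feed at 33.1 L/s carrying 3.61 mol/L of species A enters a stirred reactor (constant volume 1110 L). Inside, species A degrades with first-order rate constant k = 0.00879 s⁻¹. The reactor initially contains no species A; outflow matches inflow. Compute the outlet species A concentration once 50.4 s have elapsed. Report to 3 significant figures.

2.39 mol/L

Accumulation = in − out − consumed: V dC/dt = Q C_in − Q C − k V C.
This is linear with rate a = Q/V + k = 0.038610 s⁻¹.
C_ss = Q C_in/(Q + kV) = 2.7881 mol/L; C(t) = C_ss + (C₀ − C_ss) e^(−a t).
C(50.4) = 2.7881 + (-2.7881)·e^(−0.038610·50.4) = 2.7881 + (-2.7881)·0.14285 = 2.3898 mol/L.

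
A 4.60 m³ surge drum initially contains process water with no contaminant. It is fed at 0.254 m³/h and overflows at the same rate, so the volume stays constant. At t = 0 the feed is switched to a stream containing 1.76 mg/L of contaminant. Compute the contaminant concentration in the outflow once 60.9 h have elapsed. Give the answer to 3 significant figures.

1.70 mg/L

Unsteady species balance (constant V, well mixed): V dC/dt = Q(C_in − C).
So dC/dt = (C_in − C)/τ with τ = V/Q = 4.60/0.254 = 18.110 h.
C approaches C_in exponentially: C(t) = C_in + (C₀ − C_in) e^(−t/τ).
C(60.9) = 1.76 + (0 − 1.76)·e^(−60.9/18.110) = 1.76 + (-1.7600)·0.034640 = 1.6990 mg/L.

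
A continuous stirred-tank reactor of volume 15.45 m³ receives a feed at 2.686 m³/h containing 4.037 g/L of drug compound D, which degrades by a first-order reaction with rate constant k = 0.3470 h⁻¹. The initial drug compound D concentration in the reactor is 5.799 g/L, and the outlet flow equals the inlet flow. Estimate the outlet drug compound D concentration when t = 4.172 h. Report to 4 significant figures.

1.854 g/L

Species balance: V dC/dt = Q C_in − Q C − k V C.
dC/dt = (Q/V) C_in − (Q/V + k) C; effective rate a = Q/V + k = 0.173851 + 0.3470 = 0.520851 h⁻¹.
C_ss = Q C_in/(Q + kV) = 1.34748 g/L; C(t) = C_ss + (C₀ − C_ss) e^(−a t).
C(4.172) = 1.34748 + (4.45152)·e^(−0.520851·4.172) = 1.34748 + (4.45152)·0.113837 = 1.85423 g/L.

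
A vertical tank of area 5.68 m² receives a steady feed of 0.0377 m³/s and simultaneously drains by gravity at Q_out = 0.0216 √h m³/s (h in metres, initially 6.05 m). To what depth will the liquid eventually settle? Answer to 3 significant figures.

Unsteady balance on liquid volume: A dh/dt = Q_in − 0.0216 √h. At steady state dh/dt = 0:
Q_in = 0.0216 √h_ss ⇒ √h_ss = 0.0377/0.0216 = 1.7454.
h_ss = 1.7454² = 3.0463 m. (Since h₀ = 6.05 m > h_ss, the level will fall toward this value.)

3.05 m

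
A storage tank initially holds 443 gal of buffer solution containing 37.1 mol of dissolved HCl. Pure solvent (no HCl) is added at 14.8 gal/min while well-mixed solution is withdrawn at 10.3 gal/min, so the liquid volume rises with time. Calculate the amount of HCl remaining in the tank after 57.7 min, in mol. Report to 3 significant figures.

Total volume: dV/dt = Q_in − Q_out = 4.5000 gal/min, so V(t) = 443 + 4.5000 t and V(57.7) = 702.65 gal.
Species balance (pure solvent in): dm/dt = −Q_out · m/V(t).
dm/m = −Q_out dt/(V₀ + 4.5000 t); integrating gives ln(m/m₀) = −(Q_out/(Q_in−Q_out)) ln(V/V₀).
m = m₀ (V₀/V)^(Q_out/(Q_in−Q_out)) = 37.1 × (443/702.65)^(2.2889) = 12.907 mol.

12.9 mol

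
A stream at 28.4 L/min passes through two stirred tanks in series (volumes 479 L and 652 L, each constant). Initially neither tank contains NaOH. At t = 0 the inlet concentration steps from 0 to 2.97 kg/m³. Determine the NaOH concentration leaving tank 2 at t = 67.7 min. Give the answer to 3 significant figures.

Time constants: τᵢ = Vᵢ/Q for each well-mixed tank.
τ₁ = 479/28.4 = 16.866 min; τ₂ = 652/28.4 = 22.958 min.
Solving the cascade with C₁(0)=C₂(0)=0 gives C₂(t) = C_in[1 − (τ₁ e^(−t/τ₁) − τ₂ e^(−t/τ₂))/(τ₁ − τ₂)].
At t = 67.7: e^(−t/τ₁) = 0.018062, e^(−t/τ₂) = 0.052398.
C₂ = 2.97·[1 − (16.866·0.018062 − 22.958·0.052398)/(-6.0915)] = 2.97·0.85253 = 2.5320 kg/m³.

2.53 kg/m³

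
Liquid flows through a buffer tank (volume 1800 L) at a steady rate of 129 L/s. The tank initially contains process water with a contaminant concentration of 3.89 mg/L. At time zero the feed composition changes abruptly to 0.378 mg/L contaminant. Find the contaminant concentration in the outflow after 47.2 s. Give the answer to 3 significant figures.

0.497 mg/L

Accumulation = in − out for the solute gives V dC/dt = Q(C_in − C).
Rewrite as dC/dt + C/τ = C_in/τ, τ = V/Q = 13.953 s.
Integrating: C(t) = C_in + (C₀ − C_in) e^(−t/τ).
C(47.2) = 0.378 + (3.89 − 0.378)·e^(−47.2/13.953) = 0.378 + (3.5120)·0.033957 = 0.49726 mg/L.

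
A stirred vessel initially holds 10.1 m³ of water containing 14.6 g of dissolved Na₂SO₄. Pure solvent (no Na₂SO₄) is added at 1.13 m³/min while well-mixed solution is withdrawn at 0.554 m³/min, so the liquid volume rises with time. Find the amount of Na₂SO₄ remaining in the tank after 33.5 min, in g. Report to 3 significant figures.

Let m(t) be the amount of Na₂SO₄. Volume: V(t) = V₀ + (Q_in − Q_out) t = 10.1 + 0.57600 t; V(33.5) = 29.396 m³.
No Na₂SO₄ enters, so dm/dt = −Q_out · (m/V).
Separate: dm/m = −Q_out dt/V(t) ⇒ ln(m/m₀) = −(Q_out/(Q_in−Q_out)) ln(V/V₀).
m = m₀ (V₀/V)^(Q_out/(Q_in−Q_out)) = 14.6 × (10.1/29.396)^(0.96181) = 5.2252 g.

5.23 g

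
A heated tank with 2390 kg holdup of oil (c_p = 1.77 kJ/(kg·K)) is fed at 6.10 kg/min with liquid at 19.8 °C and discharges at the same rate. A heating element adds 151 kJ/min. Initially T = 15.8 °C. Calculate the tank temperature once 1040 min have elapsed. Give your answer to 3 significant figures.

M c_p dT/dt = ṁ c_p (T_in − T) + Q̇.
Rearrange: dT/dt = (T_ss − T)/τ with τ = M/ṁ = 391.80 min and T_ss = T_in + Q̇/(ṁ c_p) = 33.785 °C.
This is linear first-order; T(t) = T_ss + (T₀ − T_ss) e^(−t/τ).
T(1040) = 33.785 + (-17.985)·e^(−1040/391.80) = 33.785 + (-17.985)·0.070342 = 32.520 °C.

32.5 °C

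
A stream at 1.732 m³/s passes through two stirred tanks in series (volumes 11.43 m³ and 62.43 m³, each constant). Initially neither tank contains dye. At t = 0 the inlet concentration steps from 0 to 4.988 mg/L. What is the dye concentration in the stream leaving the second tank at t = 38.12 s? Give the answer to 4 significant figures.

2.871 mg/L

Each tank obeys Vᵢ dCᵢ/dt = Q(Cᵢ₋₁ − Cᵢ), so τᵢ = Vᵢ/Q.
τ₁ = 11.43/1.732 = 6.59931 s; τ₂ = 62.43/1.732 = 36.0450 s.
Solving the cascade with C₁(0)=C₂(0)=0 gives C₂(t) = C_in[1 − (τ₁ e^(−t/τ₁) − τ₂ e^(−t/τ₂))/(τ₁ − τ₂)].
At t = 38.12: e^(−t/τ₁) = 0.00309997, e^(−t/τ₂) = 0.347300.
C₂ = 4.988·[1 − (6.59931·0.00309997 − 36.0450·0.347300)/(-29.4457)] = 4.988·0.575559 = 2.87089 mg/L.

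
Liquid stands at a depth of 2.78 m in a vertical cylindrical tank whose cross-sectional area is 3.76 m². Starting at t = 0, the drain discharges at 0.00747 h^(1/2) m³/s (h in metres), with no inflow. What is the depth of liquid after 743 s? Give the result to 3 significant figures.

0.864 m

With no inflow, A dh/dt = −0.00747 √h.
∫ h^(−1/2) dh = −(0.00747/A) ∫ dt, giving 2√h = 2√h₀ − (0.00747/A) t.
√h = √2.78 − 0.00747·743/(2·3.76) = 1.6673 − 0.73806 = 0.92927.
h = 0.92927² = 0.86355 m.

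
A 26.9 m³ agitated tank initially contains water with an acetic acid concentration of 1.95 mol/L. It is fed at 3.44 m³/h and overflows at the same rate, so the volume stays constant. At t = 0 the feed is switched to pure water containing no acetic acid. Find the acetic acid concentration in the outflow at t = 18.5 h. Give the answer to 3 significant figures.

Accumulation = in − out for the solute gives V dC/dt = Q(C_in − C).
Time constant τ = V/Q = 26.9/3.44 = 7.8198 h.
C approaches C_in exponentially: C(t) = C_in + (C₀ − C_in) e^(−t/τ).
C(18.5) = 0 + (1.95 − 0)·e^(−18.5/7.8198) = 0 + (1.9500)·0.093874 = 0.18305 mol/L.

0.183 mol/L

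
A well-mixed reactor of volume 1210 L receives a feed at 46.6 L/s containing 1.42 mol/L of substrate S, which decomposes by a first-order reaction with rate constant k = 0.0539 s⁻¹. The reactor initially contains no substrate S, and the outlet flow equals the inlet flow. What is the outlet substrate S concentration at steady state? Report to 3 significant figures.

V dC/dt = Q(C_in − C) − k V C.
At steady state: 0 = Q C_in − (Q + kV) C_ss, so C_ss = Q C_in/(Q + kV).
C_ss = 46.6·1.42/(46.6 + 0.0539·1210) = 66.172/111.82 = 0.59178 mol/L.

0.592 mol/L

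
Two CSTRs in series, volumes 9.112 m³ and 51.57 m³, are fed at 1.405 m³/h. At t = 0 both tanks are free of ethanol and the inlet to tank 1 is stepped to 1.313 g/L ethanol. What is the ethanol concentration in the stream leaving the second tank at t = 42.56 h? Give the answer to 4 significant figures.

0.8132 g/L

Each tank obeys Vᵢ dCᵢ/dt = Q(Cᵢ₋₁ − Cᵢ), so τᵢ = Vᵢ/Q.
τ₁ = 9.112/1.405 = 6.48541 h; τ₂ = 51.57/1.405 = 36.7046 h.
Tank 1: C₁ = C_in(1 − e^(−t/τ₁)). Tank 2 (τ₁ ≠ τ₂): C₂ = C_in[1 − (τ₁ e^(−t/τ₁) − τ₂ e^(−t/τ₂))/(τ₁ − τ₂)].
At t = 42.56: e^(−t/τ₁) = 0.00141246, e^(−t/τ₂) = 0.313635.
C₂ = 1.313·[1 − (6.48541·0.00141246 − 36.7046·0.313635)/(-30.2192)] = 1.313·0.619359 = 0.813218 g/L.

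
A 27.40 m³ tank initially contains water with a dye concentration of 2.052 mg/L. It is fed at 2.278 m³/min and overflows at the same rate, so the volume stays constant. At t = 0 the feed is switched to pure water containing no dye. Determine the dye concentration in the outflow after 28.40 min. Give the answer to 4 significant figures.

0.1935 mg/L

Accumulation = in − out for the solute gives V dC/dt = Q(C_in − C).
Rewrite as dC/dt + C/τ = C_in/τ, τ = V/Q = 12.0281 min.
Solution: C(t) = C_in + (C₀ − C_in) e^(−t/τ).
C(28.40) = 0 + (2.052 − 0)·e^(−28.40/12.0281) = 0 + (2.05200)·0.0943128 = 0.193530 mg/L.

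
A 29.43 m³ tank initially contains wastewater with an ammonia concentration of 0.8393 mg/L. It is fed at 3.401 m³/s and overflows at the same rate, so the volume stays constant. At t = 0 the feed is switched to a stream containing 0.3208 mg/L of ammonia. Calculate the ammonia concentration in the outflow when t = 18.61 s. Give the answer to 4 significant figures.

0.3812 mg/L

Accumulation = in − out for the solute gives V dC/dt = Q(C_in − C).
Time constant τ = V/Q = 29.43/3.401 = 8.65334 s.
Integrating: C(t) = C_in + (C₀ − C_in) e^(−t/τ).
C(18.61) = 0.3208 + (0.8393 − 0.3208)·e^(−18.61/8.65334) = 0.3208 + (0.518500)·0.116413 = 0.381160 mg/L.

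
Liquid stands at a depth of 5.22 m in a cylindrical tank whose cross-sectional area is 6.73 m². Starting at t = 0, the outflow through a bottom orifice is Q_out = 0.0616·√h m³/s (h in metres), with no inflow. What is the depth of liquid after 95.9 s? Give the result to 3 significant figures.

A dh/dt = −Q_out = −0.0616 √h.
∫ h^(−1/2) dh = −(0.0616/A) ∫ dt, giving 2√h = 2√h₀ − (0.0616/A) t.
√h = √5.22 − 0.0616·95.9/(2·6.73) = 2.2847 − 0.43889 = 1.8458.
h = 1.8458² = 3.4071 m.

3.41 m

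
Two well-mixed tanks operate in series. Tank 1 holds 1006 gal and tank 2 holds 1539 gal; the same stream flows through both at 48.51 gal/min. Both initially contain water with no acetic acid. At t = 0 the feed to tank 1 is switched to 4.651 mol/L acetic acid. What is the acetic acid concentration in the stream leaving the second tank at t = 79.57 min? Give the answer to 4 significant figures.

3.747 mol/L

Each tank obeys Vᵢ dCᵢ/dt = Q(Cᵢ₋₁ − Cᵢ), so τᵢ = Vᵢ/Q.
τ₁ = 1006/48.51 = 20.7380 min; τ₂ = 1539/48.51 = 31.7254 min.
Solving the cascade with C₁(0)=C₂(0)=0 gives C₂(t) = C_in[1 − (τ₁ e^(−t/τ₁) − τ₂ e^(−t/τ₂))/(τ₁ − τ₂)].
At t = 79.57: e^(−t/τ₁) = 0.0215599, e^(−t/τ₂) = 0.0814241.
C₂ = 4.651·[1 − (20.7380·0.0215599 − 31.7254·0.0814241)/(-10.9874)] = 4.651·0.805586 = 3.74678 mol/L.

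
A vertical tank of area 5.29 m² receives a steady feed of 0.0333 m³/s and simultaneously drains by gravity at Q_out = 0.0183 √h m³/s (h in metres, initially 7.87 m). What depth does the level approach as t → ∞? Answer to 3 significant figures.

Level balance: A dh/dt = 0.0333 − 0.0183 √h. Setting dh/dt = 0:
Q_in = 0.0183 √h_ss ⇒ √h_ss = 0.0333/0.0183 = 1.8197.
h_ss = 1.8197² = 3.3112 m. (Since h₀ = 7.87 m > h_ss, the level will fall toward this value.)

3.31 m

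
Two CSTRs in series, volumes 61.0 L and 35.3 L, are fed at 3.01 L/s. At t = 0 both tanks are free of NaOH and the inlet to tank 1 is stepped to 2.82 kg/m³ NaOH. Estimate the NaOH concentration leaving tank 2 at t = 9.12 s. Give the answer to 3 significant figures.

0.332 kg/m³

Species balance on tank i: dCᵢ/dt = (Cᵢ₋₁ − Cᵢ)/τᵢ with τᵢ = Vᵢ/Q.
τ₁ = 61.0/3.01 = 20.266 s; τ₂ = 35.3/3.01 = 11.728 s.
Tank 1: C₁ = C_in(1 − e^(−t/τ₁)). Tank 2 (τ₁ ≠ τ₂): C₂ = C_in[1 − (τ₁ e^(−t/τ₁) − τ₂ e^(−t/τ₂))/(τ₁ − τ₂)].
At t = 9.12: e^(−t/τ₁) = 0.63762, e^(−t/τ₂) = 0.45948.
C₂ = 2.82·[1 − (20.266·0.63762 − 11.728·0.45948)/(8.5382)] = 2.82·0.11771 = 0.33195 kg/m³.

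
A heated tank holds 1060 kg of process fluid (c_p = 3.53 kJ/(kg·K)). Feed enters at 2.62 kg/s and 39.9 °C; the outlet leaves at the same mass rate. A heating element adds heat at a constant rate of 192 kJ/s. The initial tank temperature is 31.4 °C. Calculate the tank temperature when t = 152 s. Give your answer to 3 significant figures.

First-law balance (no shaft work): M c_p dT/dt = ṁ c_p (T_in − T) + 192.
τ = M/ṁ = 404.58 s; T_ss = T_in + Q̇/(ṁ c_p) = 39.9 + 192/(2.62·3.53) = 60.660 °C.
This is linear first-order; T(t) = T_ss + (T₀ − T_ss) e^(−t/τ).
T(152) = 60.660 + (-29.260)·e^(−152/404.58) = 60.660 + (-29.260)·0.68681 = 40.564 °C.

40.6 °C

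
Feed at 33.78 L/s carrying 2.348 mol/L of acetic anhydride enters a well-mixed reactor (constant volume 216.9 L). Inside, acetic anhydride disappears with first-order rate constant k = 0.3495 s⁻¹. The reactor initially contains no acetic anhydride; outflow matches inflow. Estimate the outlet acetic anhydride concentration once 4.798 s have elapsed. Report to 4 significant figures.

Species balance: V dC/dt = Q C_in − Q C − k V C.
dC/dt = (Q/V) C_in − (Q/V + k) C; effective rate a = Q/V + k = 0.155740 + 0.3495 = 0.505240 s⁻¹.
C_ss = Q C_in/(Q + kV) = 0.723770 mol/L; C(t) = C_ss + (C₀ − C_ss) e^(−a t).
C(4.798) = 0.723770 + (-0.723770)·e^(−0.505240·4.798) = 0.723770 + (-0.723770)·0.0885541 = 0.659677 mol/L.

0.6597 mol/L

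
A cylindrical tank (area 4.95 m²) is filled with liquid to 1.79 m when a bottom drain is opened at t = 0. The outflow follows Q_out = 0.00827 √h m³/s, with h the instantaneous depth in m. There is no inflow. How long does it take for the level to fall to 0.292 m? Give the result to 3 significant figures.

A dh/dt = −Q_out = −0.00827 √h.
Separate and integrate: 2(√h − √h₀) = −(0.00827/A) t.
t = 2A(√h₀ − √h)/0.00827 = 2·4.95·(√1.79 − √0.292)/0.00827
  = 9.9000 × (1.3379 − 0.54037) / 0.00827 = 954.73 s.

955 s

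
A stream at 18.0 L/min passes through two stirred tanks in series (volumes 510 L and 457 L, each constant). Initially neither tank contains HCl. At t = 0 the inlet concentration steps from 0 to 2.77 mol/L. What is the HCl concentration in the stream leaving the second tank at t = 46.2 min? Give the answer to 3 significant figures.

1.42 mol/L

Species balance on tank i: dCᵢ/dt = (Cᵢ₋₁ − Cᵢ)/τᵢ with τᵢ = Vᵢ/Q.
τ₁ = 510/18.0 = 28.333 min; τ₂ = 457/18.0 = 25.389 min.
Solving the cascade with C₁(0)=C₂(0)=0 gives C₂(t) = C_in[1 − (τ₁ e^(−t/τ₁) − τ₂ e^(−t/τ₂))/(τ₁ − τ₂)].
At t = 46.2: e^(−t/τ₁) = 0.19581, e^(−t/τ₂) = 0.16208.
C₂ = 2.77·[1 − (28.333·0.19581 − 25.389·0.16208)/(2.9444)] = 2.77·0.51327 = 1.4217 mol/L.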